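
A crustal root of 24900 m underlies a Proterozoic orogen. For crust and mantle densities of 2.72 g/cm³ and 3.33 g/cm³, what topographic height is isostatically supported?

5580 m

Balancing pressure at the compensation depth: ρ_c h = (ρ_m − ρ_c) r.
h = r (ρ_m − ρ_c) / ρ_c = 24900 m × (3.33 − 2.72) / 2.72 = 5580 m.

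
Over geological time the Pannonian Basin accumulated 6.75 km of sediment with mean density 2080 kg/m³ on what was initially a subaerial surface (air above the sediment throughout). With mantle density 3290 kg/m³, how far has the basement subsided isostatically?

Subaerial load: s = t ρ_sed / ρ_m = 6.75 km × 2080/3290 = 4.27 km.

4.27 km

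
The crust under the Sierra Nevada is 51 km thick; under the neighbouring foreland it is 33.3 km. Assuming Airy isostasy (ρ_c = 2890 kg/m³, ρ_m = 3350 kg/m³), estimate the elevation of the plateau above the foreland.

Excess crust Δ = 51 km − 33.3 km = 17.7 km, split between elevation h and root r with h + r = Δ.
Airy balance ρ_c h = (ρ_m − ρ_c) r gives r = h ρ_c/(ρ_m − ρ_c), so h (1 + ρ_c/(ρ_m − ρ_c)) = Δ, i.e. h = Δ (ρ_m − ρ_c)/ρ_m.
h = 17.7 km × 460/3350 = 2.43 km.

2.43 km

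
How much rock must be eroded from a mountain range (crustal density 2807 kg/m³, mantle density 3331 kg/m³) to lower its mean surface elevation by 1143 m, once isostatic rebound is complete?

Net drop Δ = e − u = e − e ρ_c/ρ_m = e (ρ_m − ρ_c)/ρ_m.
e = Δ ρ_m/(ρ_m − ρ_c) = 1143 m × 3331/524 = 7270 m.

7270 m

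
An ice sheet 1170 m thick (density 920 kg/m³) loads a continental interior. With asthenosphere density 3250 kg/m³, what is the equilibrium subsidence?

Equating mass per unit area of the two columns: the ice load ρ_ice t is balanced by mantle displaced below, ρ_m s.
s = t ρ_ice / ρ_m = 1170 m × 920/3250 = 331 m.

331 m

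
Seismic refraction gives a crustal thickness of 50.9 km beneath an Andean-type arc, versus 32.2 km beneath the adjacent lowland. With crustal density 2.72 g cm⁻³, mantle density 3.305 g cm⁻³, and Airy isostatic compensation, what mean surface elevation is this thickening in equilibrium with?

3.31 km

Excess crust Δ = 50.9 km − 32.2 km = 18.7 km, split between elevation h and root r with h + r = Δ.
Airy balance ρ_c h = (ρ_m − ρ_c) r gives r = h ρ_c/(ρ_m − ρ_c), so h (1 + ρ_c/(ρ_m − ρ_c)) = Δ, i.e. h = Δ (ρ_m − ρ_c)/ρ_m.
h = 18.7 km × 0.585/3.305 = 3.31 km.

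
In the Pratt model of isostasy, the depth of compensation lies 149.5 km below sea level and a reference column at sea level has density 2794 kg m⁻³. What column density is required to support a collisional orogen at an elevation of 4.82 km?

Pratt balance: ρ_ref D = ρ (D + h).
ρ = ρ_ref D/(D + h) = 2794 × 149.5 km/(149.5 km + 4.82 km) = 2710 kg m⁻³.

2710 kg m⁻³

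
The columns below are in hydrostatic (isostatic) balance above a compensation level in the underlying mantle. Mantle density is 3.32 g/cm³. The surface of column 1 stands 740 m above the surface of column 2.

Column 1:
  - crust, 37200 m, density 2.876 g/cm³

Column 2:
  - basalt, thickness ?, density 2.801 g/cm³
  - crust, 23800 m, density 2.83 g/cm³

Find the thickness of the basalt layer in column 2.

4620 m

Take the compensation level at the base of the deeper column (depth z_c below the surface of column 1) and equate Σ ρ_i t_i down to z_c; mantle fills any gap and the z_c terms cancel.
Column 1: 37200×2.876 + (z_c − 37200)×3.32
Column 2: 740×0 + x×2.801 + 23800×2.83 + (z_c − 740 − 23800 − x)×3.32
The z_c×3.32 term appears on both sides and cancels. Collect the known terms of each column as K = Σ(ρt)_known − 3.32 × (depth of known layers): K_1 = 106987.2 − 3.32×37200 = −16516.8; K_2 = 67354 − 3.32×(740 + 23800) = −14118.8.
Balance: K_1 = K_2 − x×(3.32 − 2.801), so x = (K_2 − K_1)/(3.32 − 2.801) = 2398/0.519 = 4620 m.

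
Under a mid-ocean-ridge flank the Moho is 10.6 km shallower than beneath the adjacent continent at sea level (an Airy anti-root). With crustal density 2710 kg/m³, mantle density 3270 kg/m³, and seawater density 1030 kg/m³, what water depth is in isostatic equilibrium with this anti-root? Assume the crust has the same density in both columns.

3.53 km

Replacing a thickness d of crust by seawater at the top must be balanced by replacing crust with mantle at the base: d (ρ_c − ρ_w) = a (ρ_m − ρ_c).
d = a (ρ_m − ρ_c)/(ρ_c − ρ_w) = 10.6 km × 560/1680 = 3.53 km.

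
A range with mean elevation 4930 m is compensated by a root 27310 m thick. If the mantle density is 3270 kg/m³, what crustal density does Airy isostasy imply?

2770 kg/m³

ρ_c h = (ρ_m − ρ_c) r → ρ_c (h + r) = ρ_m r → ρ_c = ρ_m r / (h + r).
ρ_c = 3270 × 27310 m / (4930 m + 27310 m) = 2770 kg/m³.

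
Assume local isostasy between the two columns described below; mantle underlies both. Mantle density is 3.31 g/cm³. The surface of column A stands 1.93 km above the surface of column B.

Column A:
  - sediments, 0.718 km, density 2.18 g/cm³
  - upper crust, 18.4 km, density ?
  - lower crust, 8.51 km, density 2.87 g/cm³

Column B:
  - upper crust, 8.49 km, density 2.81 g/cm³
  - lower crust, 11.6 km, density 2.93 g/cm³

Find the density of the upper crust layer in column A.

Take the compensation level at the base of the deeper column (depth z_c below the surface of column A) and equate Σ ρ_i t_i down to z_c; mantle fills any gap and the z_c terms cancel.
Column A: 0.718×2.18 + 18.4×ρ + 8.51×2.87 + (z_c − 27.628)×3.31
Column B: 1.93×0 + 8.49×2.81 + 11.6×2.93 + (z_c − 1.93 − 20.09)×3.31
The z_c×3.31 term appears on both sides and cancels. Collect the known terms of each column as K = Σ(ρt)_known − 3.31 × (depth of known layers): K_A = 25.98894 − 3.31×27.628 = −65.45974; K_B = 57.8449 − 3.31×(1.93 + 20.09) = −15.0413.
Balance: K_A + 18.4×ρ = K_B, so ρ = (K_B − K_A)/18.4 = 50.4184/18.4 = 2.74 g/cm³.

2.74 g/cm³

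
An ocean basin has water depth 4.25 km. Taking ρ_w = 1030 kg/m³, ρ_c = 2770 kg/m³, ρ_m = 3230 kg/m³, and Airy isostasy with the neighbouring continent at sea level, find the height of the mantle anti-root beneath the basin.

In Airy isostatic equilibrium: replacing crust with seawater at the top is compensated by replacing crust with mantle at the base: d (ρ_c − ρ_w) = a (ρ_m − ρ_c).
a = d (ρ_c − ρ_w)/(ρ_m − ρ_c) = 4.25 km × 1740/460 = 16.1 km.

16.1 km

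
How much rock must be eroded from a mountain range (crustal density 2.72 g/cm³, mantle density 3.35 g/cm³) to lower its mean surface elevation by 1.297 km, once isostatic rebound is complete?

Net drop Δ = e − u = e − e ρ_c/ρ_m = e (ρ_m − ρ_c)/ρ_m.
e = Δ ρ_m/(ρ_m − ρ_c) = 1.297 km × 3.35/0.63 = 6.9 km.

6.9 km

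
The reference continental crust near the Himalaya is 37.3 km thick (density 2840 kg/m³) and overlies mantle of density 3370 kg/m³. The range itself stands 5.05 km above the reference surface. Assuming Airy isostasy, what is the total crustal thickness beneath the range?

69.4 km

Root depth r = h ρ_c / (ρ_m − ρ_c) = 5.05 km × 2840 / 530 = 27.06 km.
Total thickness = T + h + r = 37.3 km + 5.05 km + 27.06 km = 69.4 km.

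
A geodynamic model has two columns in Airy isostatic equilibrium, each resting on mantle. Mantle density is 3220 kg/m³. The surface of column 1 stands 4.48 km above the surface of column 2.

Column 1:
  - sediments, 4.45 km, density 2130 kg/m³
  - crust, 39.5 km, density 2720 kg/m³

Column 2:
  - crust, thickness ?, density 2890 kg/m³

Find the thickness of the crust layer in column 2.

30.8 km

Take the compensation level at the base of the deeper column (depth z_c below the surface of column 1) and equate Σ ρ_i t_i down to z_c; mantle fills any gap and the z_c terms cancel.
Column 1: 4.45×2130 + 39.5×2720 + (z_c − 43.95)×3220
Column 2: 4.48×0 + x×2890 + (z_c − 4.48 − 0 − x)×3220
The z_c×3220 term appears on both sides and cancels. Collect the known terms of each column as K = Σ(ρt)_known − 3220 × (depth of known layers): K_1 = 116918.5 − 3220×43.95 = −24600.5; K_2 = 0 − 3220×(4.48 + 0) = −14425.6.
Balance: K_1 = K_2 − x×(3220 − 2890), so x = (K_2 − K_1)/(3220 − 2890) = 10174.9/330 = 30.8 km.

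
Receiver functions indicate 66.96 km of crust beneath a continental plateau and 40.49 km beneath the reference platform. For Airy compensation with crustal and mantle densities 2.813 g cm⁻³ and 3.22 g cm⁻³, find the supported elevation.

3.35 km

Excess crust Δ = 66.96 km − 40.49 km = 26.47 km, split between elevation h and root r with h + r = Δ.
Airy balance ρ_c h = (ρ_m − ρ_c) r gives r = h ρ_c/(ρ_m − ρ_c), so h (1 + ρ_c/(ρ_m − ρ_c)) = Δ, i.e. h = Δ (ρ_m − ρ_c)/ρ_m.
h = 26.47 km × 0.407/3.22 = 3.35 km.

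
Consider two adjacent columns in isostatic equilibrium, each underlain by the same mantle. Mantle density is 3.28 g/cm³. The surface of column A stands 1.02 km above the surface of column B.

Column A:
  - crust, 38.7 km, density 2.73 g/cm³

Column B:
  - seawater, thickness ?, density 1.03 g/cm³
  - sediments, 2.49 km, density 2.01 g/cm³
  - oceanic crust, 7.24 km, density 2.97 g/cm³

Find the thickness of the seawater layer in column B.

5.57 km

Take the compensation level at the base of the deeper column (depth z_c below the surface of column A) and equate Σ ρ_i t_i down to z_c; mantle fills any gap and the z_c terms cancel.
Column A: 38.7×2.73 + (z_c − 38.7)×3.28
Column B: 1.02×0 + x×1.03 + 2.49×2.01 + 7.24×2.97 + (z_c − 1.02 − 9.73 − x)×3.28
The z_c×3.28 term appears on both sides and cancels. Collect the known terms of each column as K = Σ(ρt)_known − 3.28 × (depth of known layers): K_A = 105.651 − 3.28×38.7 = −21.285; K_B = 26.5077 − 3.28×(1.02 + 9.73) = −8.7523.
Balance: K_A = K_B − x×(3.28 − 1.03), so x = (K_B − K_A)/(3.28 − 1.03) = 12.5327/2.25 = 5.57 km.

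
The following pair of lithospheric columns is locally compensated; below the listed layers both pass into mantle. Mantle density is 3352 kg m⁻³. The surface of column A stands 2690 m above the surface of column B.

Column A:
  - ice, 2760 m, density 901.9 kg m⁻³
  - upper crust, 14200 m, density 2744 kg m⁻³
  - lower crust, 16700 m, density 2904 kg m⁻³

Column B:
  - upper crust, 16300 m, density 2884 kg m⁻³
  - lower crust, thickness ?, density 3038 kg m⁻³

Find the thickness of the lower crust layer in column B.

Take the compensation level at the base of the deeper column (depth z_c below the surface of column A) and equate Σ ρ_i t_i down to z_c; mantle fills any gap and the z_c terms cancel.
Column A: 2760×901.9 + 14200×2744 + 16700×2904 + (z_c − 33660)×3352
Column B: 2690×0 + 16300×2884 + x×3038 + (z_c − 2690 − 16300 − x)×3352
The z_c×3352 term appears on both sides and cancels. Collect the known terms of each column as K = Σ(ρt)_known − 3352 × (depth of known layers): K_A = 89950844 − 3352×33660 = −22877476; K_B = 47009200 − 3352×(2690 + 16300) = −16645280.
Balance: K_A = K_B − x×(3352 − 3038), so x = (K_B − K_A)/(3352 − 3038) = 6232200/314 = 19800 m.

19800 m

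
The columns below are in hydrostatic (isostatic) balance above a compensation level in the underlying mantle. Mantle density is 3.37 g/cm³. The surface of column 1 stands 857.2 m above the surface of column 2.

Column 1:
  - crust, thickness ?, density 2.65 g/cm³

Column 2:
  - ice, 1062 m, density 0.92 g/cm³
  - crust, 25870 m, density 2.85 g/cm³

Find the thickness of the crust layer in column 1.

26300 m

Take the compensation level at the base of the deeper column (depth z_c below the surface of column 1) and equate Σ ρ_i t_i down to z_c; mantle fills any gap and the z_c terms cancel.
Column 1: x×2.65 + (z_c − 0 − x)×3.37
Column 2: 857.2×0 + 1062×0.92 + 25870×2.85 + (z_c − 857.2 − 26932)×3.37
The z_c×3.37 term appears on both sides and cancels. Collect the known terms of each column as K = Σ(ρt)_known − 3.37 × (depth of known layers): K_1 = 0 − 3.37×0 = 0; K_2 = 74706.54 − 3.37×(857.2 + 26932) = −18943.064.
Balance: K_1 − x×(3.37 − 2.65) = K_2, so x = (K_1 − K_2)/(3.37 − 2.65) = 18943.1/0.72 = 26300 m.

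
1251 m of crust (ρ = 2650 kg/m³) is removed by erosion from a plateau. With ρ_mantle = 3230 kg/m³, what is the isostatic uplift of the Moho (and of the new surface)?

1030 m

Unloading: uplift u = e ρ_c/ρ_m = 1251 m × 2650/3230 = 1030 m.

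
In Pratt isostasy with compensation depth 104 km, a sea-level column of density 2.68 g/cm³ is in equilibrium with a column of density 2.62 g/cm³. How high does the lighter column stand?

2.38 km

ρ_ref D = ρ (D + h) → h = D (ρ_ref − ρ)/ρ.
h = 104 km × (2.68 − 2.62)/2.62 = 2.38 km.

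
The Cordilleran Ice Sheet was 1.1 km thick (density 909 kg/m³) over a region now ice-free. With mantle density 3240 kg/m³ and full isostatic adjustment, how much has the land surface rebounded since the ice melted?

Removing the load lets mantle flow back in; uplift u satisfies ρ_ice t = ρ_m u.
u = t ρ_ice/ρ_m = 1.1 km × 909/3240 = 0.309 km.

0.309 km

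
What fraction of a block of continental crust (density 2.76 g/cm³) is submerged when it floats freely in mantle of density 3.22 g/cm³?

85.7%

Submerged fraction = ρ_obj/ρ_fluid = 2.76/3.22 = 85.7%.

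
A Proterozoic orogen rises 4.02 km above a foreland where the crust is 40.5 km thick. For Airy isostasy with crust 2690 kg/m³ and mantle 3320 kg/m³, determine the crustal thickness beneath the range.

61.7 km

Root depth r = h ρ_c / (ρ_m − ρ_c) = 4.02 km × 2690 / 630 = 17.16 km.
Total thickness = T + h + r = 40.5 km + 4.02 km + 17.16 km = 61.7 km.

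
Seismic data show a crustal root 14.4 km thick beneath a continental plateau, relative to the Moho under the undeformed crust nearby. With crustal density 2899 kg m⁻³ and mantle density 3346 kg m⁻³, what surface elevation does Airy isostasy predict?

2.22 km

Balancing pressure at the compensation depth: ρ_c h = (ρ_m − ρ_c) r.
h = r (ρ_m − ρ_c) / ρ_c = 14.4 km × (3346 − 2899) / 2899 = 2.22 km.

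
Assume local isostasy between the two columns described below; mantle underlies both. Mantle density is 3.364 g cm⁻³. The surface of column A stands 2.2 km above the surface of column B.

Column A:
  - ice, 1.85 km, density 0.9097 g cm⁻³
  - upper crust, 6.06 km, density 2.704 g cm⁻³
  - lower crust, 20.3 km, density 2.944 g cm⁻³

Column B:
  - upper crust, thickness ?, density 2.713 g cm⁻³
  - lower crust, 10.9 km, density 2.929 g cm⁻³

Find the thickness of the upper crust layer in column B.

7.56 km

Take the compensation level at the base of the deeper column (depth z_c below the surface of column A) and equate Σ ρ_i t_i down to z_c; mantle fills any gap and the z_c terms cancel.
Column A: 1.85×0.9097 + 6.06×2.704 + 20.3×2.944 + (z_c − 28.21)×3.364
Column B: 2.2×0 + x×2.713 + 10.9×2.929 + (z_c − 2.2 − 10.9 − x)×3.364
The z_c×3.364 term appears on both sides and cancels. Collect the known terms of each column as K = Σ(ρt)_known − 3.364 × (depth of known layers): K_A = 77.832385 − 3.364×28.21 = −17.066055; K_B = 31.9261 − 3.364×(2.2 + 10.9) = −12.1423.
Balance: K_A = K_B − x×(3.364 − 2.713), so x = (K_B − K_A)/(3.364 − 2.713) = 4.92375/0.651 = 7.56 km.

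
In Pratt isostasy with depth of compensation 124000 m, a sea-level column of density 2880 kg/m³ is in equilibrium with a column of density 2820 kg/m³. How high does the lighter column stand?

ρ_ref D = ρ (D + h) → h = D (ρ_ref − ρ)/ρ.
h = 124000 m × (2880 − 2820)/2820 = 2640 m.

2640 m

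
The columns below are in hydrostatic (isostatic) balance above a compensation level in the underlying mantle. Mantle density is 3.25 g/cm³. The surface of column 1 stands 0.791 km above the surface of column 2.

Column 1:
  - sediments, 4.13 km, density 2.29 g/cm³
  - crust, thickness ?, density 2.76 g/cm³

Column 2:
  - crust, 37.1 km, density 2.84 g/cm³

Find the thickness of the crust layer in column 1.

Take the compensation level at the base of the deeper column (depth z_c below the surface of column 1) and equate Σ ρ_i t_i down to z_c; mantle fills any gap and the z_c terms cancel.
Column 1: 4.13×2.29 + x×2.76 + (z_c − 4.13 − x)×3.25
Column 2: 0.791×0 + 37.1×2.84 + (z_c − 0.791 − 37.1)×3.25
The z_c×3.25 term appears on both sides and cancels. Collect the known terms of each column as K = Σ(ρt)_known − 3.25 × (depth of known layers): K_1 = 9.4577 − 3.25×4.13 = −3.9648; K_2 = 105.364 − 3.25×(0.791 + 37.1) = −17.78175.
Balance: K_1 − x×(3.25 − 2.76) = K_2, so x = (K_1 − K_2)/(3.25 − 2.76) = 13.8169/0.49 = 28.2 km.

28.2 km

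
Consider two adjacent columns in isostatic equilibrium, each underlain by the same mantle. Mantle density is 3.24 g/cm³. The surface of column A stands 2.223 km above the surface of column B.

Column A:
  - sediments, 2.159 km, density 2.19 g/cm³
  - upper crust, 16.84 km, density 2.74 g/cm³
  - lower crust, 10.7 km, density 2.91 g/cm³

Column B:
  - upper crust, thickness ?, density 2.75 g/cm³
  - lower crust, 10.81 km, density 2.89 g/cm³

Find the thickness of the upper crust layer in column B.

Take the compensation level at the base of the deeper column (depth z_c below the surface of column A) and equate Σ ρ_i t_i down to z_c; mantle fills any gap and the z_c terms cancel.
Column A: 2.159×2.19 + 16.84×2.74 + 10.7×2.91 + (z_c − 29.699)×3.24
Column B: 2.223×0 + x×2.75 + 10.81×2.89 + (z_c − 2.223 − 10.81 − x)×3.24
The z_c×3.24 term appears on both sides and cancels. Collect the known terms of each column as K = Σ(ρt)_known − 3.24 × (depth of known layers): K_A = 82.00681 − 3.24×29.699 = −14.21795; K_B = 31.2409 − 3.24×(2.223 + 10.81) = −10.98602.
Balance: K_A = K_B − x×(3.24 − 2.75), so x = (K_B − K_A)/(3.24 − 2.75) = 3.23193/0.49 = 6.6 km.

6.6 km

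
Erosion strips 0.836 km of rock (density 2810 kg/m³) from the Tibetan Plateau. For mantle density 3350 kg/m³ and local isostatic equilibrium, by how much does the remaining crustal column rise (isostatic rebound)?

0.701 km

Unloading: uplift u = e ρ_c/ρ_m = 0.836 km × 2810/3350 = 0.701 km.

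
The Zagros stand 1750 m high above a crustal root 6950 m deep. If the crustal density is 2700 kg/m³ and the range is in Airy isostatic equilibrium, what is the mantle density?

3380 kg/m³

Airy balance: ρ_c h = (ρ_m − ρ_c) r → ρ_m = ρ_c (1 + h/r).
ρ_m = 2700 × (1 + 1750 m/6950 m) = 3380 kg/m³.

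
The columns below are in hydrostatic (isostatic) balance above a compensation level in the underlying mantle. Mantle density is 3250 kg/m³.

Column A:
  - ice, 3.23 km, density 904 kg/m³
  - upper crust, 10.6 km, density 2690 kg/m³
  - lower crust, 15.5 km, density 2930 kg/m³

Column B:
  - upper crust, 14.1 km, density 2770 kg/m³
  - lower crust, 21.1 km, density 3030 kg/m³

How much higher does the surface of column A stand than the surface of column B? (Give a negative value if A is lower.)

For any compensation level in the mantle, the mantle terms cancel and isostasy reduces to e = (Σt_A − Σt_B) − (Σ(ρt)_A − Σ(ρt)_B) / ρ_m.
Σt_A = 29.33 km; Σt_B = 35.2 km; Σ(ρt)_A = 76848.92; Σ(ρt)_B = 102990 (in km·kg/m³).
e = (29.33 − 35.2) − (76848.92 − 102990) / 3250 = 2.17 km.

2.17 km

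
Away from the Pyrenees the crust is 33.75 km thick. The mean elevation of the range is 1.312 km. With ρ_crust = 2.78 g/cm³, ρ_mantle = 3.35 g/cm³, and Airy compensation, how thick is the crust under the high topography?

Root depth r = h ρ_c / (ρ_m − ρ_c) = 1.312 km × 2.78 / 0.57 = 6.399 km.
Total thickness = T + h + r = 33.75 km + 1.312 km + 6.399 km = 41.5 km.

41.5 km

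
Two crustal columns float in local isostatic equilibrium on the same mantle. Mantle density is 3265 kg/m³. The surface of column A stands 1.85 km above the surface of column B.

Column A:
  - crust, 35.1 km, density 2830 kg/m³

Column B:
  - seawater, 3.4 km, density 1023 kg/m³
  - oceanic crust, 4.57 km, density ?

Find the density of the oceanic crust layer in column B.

Take the compensation level at the base of the deeper column (depth z_c below the surface of column A) and equate Σ ρ_i t_i down to z_c; mantle fills any gap and the z_c terms cancel.
Column A: 35.1×2830 + (z_c − 35.1)×3265
Column B: 1.85×0 + 3.4×1023 + 4.57×ρ + (z_c − 1.85 − 7.97)×3265
The z_c×3265 term appears on both sides and cancels. Collect the known terms of each column as K = Σ(ρt)_known − 3265 × (depth of known layers): K_A = 99333 − 3265×35.1 = −15268.5; K_B = 3478.2 − 3265×(1.85 + 7.97) = −28584.1.
Balance: K_A = K_B + 4.57×ρ, so ρ = (K_A − K_B)/4.57 = 13315.6/4.57 = 2910 kg/m³.

2910 kg/m³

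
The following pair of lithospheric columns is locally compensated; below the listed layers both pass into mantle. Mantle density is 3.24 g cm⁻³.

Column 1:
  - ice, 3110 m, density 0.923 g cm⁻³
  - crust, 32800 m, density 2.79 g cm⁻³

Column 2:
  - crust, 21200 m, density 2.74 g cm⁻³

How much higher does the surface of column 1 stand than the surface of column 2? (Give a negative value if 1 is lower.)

3510 m

For any compensation level in the mantle, the mantle terms cancel and isostasy reduces to e = (Σt_1 − Σt_2) − (Σ(ρt)_1 − Σ(ρt)_2) / ρ_m.
Σt_1 = 35910 m; Σt_2 = 21200 m; Σ(ρt)_1 = 94382.53; Σ(ρt)_2 = 58088 (in m·g cm⁻³).
e = (35910 − 21200) − (94382.53 − 58088) / 3.24 = 3510 m.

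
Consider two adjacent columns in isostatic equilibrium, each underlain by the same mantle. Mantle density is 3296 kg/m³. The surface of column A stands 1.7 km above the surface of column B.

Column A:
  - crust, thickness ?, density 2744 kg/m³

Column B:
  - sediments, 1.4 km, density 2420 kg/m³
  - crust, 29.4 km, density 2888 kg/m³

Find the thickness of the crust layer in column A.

Take the compensation level at the base of the deeper column (depth z_c below the surface of column A) and equate Σ ρ_i t_i down to z_c; mantle fills any gap and the z_c terms cancel.
Column A: x×2744 + (z_c − 0 − x)×3296
Column B: 1.7×0 + 1.4×2420 + 29.4×2888 + (z_c − 1.7 − 30.8)×3296
The z_c×3296 term appears on both sides and cancels. Collect the known terms of each column as K = Σ(ρt)_known − 3296 × (depth of known layers): K_A = 0 − 3296×0 = 0; K_B = 88295.2 − 3296×(1.7 + 30.8) = −18824.8.
Balance: K_A − x×(3296 − 2744) = K_B, so x = (K_A − K_B)/(3296 − 2744) = 18824.8/552 = 34.1 km.

34.1 km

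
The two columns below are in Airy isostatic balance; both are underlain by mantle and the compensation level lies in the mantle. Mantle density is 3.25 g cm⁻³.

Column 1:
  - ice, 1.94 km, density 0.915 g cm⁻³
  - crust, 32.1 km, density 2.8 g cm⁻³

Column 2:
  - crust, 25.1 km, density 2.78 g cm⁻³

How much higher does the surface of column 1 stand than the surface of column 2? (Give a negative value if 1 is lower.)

For any compensation level in the mantle, the mantle terms cancel and isostasy reduces to e = (Σt_1 − Σt_2) − (Σ(ρt)_1 − Σ(ρt)_2) / ρ_m.
Σt_1 = 34.04 km; Σt_2 = 25.1 km; Σ(ρt)_1 = 91.6551; Σ(ρt)_2 = 69.778 (in km·g cm⁻³).
e = (34.04 − 25.1) − (91.6551 − 69.778) / 3.25 = 2.21 km.

2.21 km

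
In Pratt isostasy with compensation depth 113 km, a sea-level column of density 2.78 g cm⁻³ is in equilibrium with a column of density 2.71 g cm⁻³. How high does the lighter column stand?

ρ_ref D = ρ (D + h) → h = D (ρ_ref − ρ)/ρ.
h = 113 km × (2.78 − 2.71)/2.71 = 2.92 km.

2.92 km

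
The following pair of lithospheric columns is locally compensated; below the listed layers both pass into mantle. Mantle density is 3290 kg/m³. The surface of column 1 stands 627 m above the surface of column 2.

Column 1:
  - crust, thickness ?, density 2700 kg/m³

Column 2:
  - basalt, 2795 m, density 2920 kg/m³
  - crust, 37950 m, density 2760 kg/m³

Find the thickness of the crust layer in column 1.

Take the compensation level at the base of the deeper column (depth z_c below the surface of column 1) and equate Σ ρ_i t_i down to z_c; mantle fills any gap and the z_c terms cancel.
Column 1: x×2700 + (z_c − 0 − x)×3290
Column 2: 627×0 + 2795×2920 + 37950×2760 + (z_c − 627 − 40745)×3290
The z_c×3290 term appears on both sides and cancels. Collect the known terms of each column as K = Σ(ρt)_known − 3290 × (depth of known layers): K_1 = 0 − 3290×0 = 0; K_2 = 112903400 − 3290×(627 + 40745) = −23210480.
Balance: K_1 − x×(3290 − 2700) = K_2, so x = (K_1 − K_2)/(3290 − 2700) = 23210500/590 = 39300 m.

39300 m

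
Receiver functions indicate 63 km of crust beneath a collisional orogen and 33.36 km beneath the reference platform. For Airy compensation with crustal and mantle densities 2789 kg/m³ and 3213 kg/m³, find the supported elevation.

3.91 km

Excess crust Δ = 63 km − 33.36 km = 29.64 km, split between elevation h and root r with h + r = Δ.
Airy balance ρ_c h = (ρ_m − ρ_c) r gives r = h ρ_c/(ρ_m − ρ_c), so h (1 + ρ_c/(ρ_m − ρ_c)) = Δ, i.e. h = Δ (ρ_m − ρ_c)/ρ_m.
h = 29.64 km × 424/3213 = 3.91 km.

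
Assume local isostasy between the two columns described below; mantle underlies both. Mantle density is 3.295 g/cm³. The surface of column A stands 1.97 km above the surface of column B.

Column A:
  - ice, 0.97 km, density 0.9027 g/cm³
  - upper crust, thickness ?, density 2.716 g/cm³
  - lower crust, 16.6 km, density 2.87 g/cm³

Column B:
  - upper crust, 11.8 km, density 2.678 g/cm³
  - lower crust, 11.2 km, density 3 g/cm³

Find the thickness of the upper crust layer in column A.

Take the compensation level at the base of the deeper column (depth z_c below the surface of column A) and equate Σ ρ_i t_i down to z_c; mantle fills any gap and the z_c terms cancel.
Column A: 0.97×0.9027 + x×2.716 + 16.6×2.87 + (z_c − 17.57 − x)×3.295
Column B: 1.97×0 + 11.8×2.678 + 11.2×3 + (z_c − 1.97 − 23)×3.295
The z_c×3.295 term appears on both sides and cancels. Collect the known terms of each column as K = Σ(ρt)_known − 3.295 × (depth of known layers): K_A = 48.517619 − 3.295×17.57 = −9.375531; K_B = 65.2004 − 3.295×(1.97 + 23) = −17.07575.
Balance: K_A − x×(3.295 − 2.716) = K_B, so x = (K_A − K_B)/(3.295 − 2.716) = 7.70022/0.579 = 13.3 km.

13.3 km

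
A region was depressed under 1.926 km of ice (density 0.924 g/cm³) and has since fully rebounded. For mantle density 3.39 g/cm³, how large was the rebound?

Removing the load lets mantle flow back in; uplift u satisfies ρ_ice t = ρ_m u.
u = t ρ_ice/ρ_m = 1.926 km × 0.924/3.39 = 0.525 km.

0.525 km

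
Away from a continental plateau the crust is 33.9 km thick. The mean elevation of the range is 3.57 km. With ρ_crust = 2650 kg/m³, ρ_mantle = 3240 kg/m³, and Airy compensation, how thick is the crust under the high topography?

Root depth r = h ρ_c / (ρ_m − ρ_c) = 3.57 km × 2650 / 590 = 16.03 km.
Total thickness = T + h + r = 33.9 km + 3.57 km + 16.03 km = 53.5 km.

53.5 km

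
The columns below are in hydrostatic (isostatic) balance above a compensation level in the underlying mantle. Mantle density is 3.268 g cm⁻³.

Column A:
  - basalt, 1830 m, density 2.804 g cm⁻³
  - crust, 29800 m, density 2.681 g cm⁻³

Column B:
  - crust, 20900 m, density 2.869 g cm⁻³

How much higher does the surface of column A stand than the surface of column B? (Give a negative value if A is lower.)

For any compensation level in the mantle, the mantle terms cancel and isostasy reduces to e = (Σt_A − Σt_B) − (Σ(ρt)_A − Σ(ρt)_B) / ρ_m.
Σt_A = 31630 m; Σt_B = 20900 m; Σ(ρt)_A = 85025.12; Σ(ρt)_B = 59962.1 (in m·g cm⁻³).
e = (31630 − 20900) − (85025.12 − 59962.1) / 3.268 = 3060 m.

3060 m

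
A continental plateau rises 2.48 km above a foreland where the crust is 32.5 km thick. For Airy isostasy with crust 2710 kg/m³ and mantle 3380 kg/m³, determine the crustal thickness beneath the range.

45 km

Root depth r = h ρ_c / (ρ_m − ρ_c) = 2.48 km × 2710 / 670 = 10.03 km.
Total thickness = T + h + r = 32.5 km + 2.48 km + 10.03 km = 45 km.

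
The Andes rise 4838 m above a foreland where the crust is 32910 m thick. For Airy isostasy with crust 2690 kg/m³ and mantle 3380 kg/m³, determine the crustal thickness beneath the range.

56600 m

Root depth r = h ρ_c / (ρ_m − ρ_c) = 4838 m × 2690 / 690 = 18860 m.
Total thickness = T + h + r = 32910 m + 4838 m + 18860 m = 56600 m.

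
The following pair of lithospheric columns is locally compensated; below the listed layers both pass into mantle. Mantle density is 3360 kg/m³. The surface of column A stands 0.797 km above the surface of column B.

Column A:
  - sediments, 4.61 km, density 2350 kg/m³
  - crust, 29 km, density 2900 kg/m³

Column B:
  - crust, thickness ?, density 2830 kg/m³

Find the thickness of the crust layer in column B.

28.9 km

Take the compensation level at the base of the deeper column (depth z_c below the surface of column A) and equate Σ ρ_i t_i down to z_c; mantle fills any gap and the z_c terms cancel.
Column A: 4.61×2350 + 29×2900 + (z_c − 33.61)×3360
Column B: 0.797×0 + x×2830 + (z_c − 0.797 − 0 − x)×3360
The z_c×3360 term appears on both sides and cancels. Collect the known terms of each column as K = Σ(ρt)_known − 3360 × (depth of known layers): K_A = 94933.5 − 3360×33.61 = −17996.1; K_B = 0 − 3360×(0.797 + 0) = −2677.92.
Balance: K_A = K_B − x×(3360 − 2830), so x = (K_B − K_A)/(3360 − 2830) = 15318.2/530 = 28.9 km.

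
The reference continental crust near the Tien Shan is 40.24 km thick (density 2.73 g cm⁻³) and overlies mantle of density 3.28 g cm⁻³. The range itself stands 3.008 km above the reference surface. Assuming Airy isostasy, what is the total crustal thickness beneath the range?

58.2 km

Root depth r = h ρ_c / (ρ_m − ρ_c) = 3.008 km × 2.73 / 0.55 = 14.93 km.
Total thickness = T + h + r = 40.24 km + 3.008 km + 14.93 km = 58.2 km.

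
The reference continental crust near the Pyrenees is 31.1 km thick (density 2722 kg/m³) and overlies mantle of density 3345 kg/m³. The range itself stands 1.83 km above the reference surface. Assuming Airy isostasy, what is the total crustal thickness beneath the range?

Root depth r = h ρ_c / (ρ_m − ρ_c) = 1.83 km × 2722 / 623 = 7.996 km.
Total thickness = T + h + r = 31.1 km + 1.83 km + 7.996 km = 40.9 km.

40.9 km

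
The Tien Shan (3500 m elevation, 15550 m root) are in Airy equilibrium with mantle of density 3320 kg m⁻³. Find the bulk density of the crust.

ρ_c h = (ρ_m − ρ_c) r → ρ_c (h + r) = ρ_m r → ρ_c = ρ_m r / (h + r).
ρ_c = 3320 × 15550 m / (3500 m + 15550 m) = 2710 kg m⁻³.

2710 kg m⁻³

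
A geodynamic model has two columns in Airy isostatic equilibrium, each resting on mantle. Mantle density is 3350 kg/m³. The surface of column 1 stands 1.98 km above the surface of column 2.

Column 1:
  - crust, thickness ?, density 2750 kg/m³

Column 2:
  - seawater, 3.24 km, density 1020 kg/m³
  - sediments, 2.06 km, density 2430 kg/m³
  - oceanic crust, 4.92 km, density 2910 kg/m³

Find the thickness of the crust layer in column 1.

Take the compensation level at the base of the deeper column (depth z_c below the surface of column 1) and equate Σ ρ_i t_i down to z_c; mantle fills any gap and the z_c terms cancel.
Column 1: x×2750 + (z_c − 0 − x)×3350
Column 2: 1.98×0 + 3.24×1020 + 2.06×2430 + 4.92×2910 + (z_c − 1.98 − 10.22)×3350
The z_c×3350 term appears on both sides and cancels. Collect the known terms of each column as K = Σ(ρt)_known − 3350 × (depth of known layers): K_1 = 0 − 3350×0 = 0; K_2 = 22627.8 − 3350×(1.98 + 10.22) = −18242.2.
Balance: K_1 − x×(3350 − 2750) = K_2, so x = (K_1 − K_2)/(3350 − 2750) = 18242.2/600 = 30.4 km.

30.4 km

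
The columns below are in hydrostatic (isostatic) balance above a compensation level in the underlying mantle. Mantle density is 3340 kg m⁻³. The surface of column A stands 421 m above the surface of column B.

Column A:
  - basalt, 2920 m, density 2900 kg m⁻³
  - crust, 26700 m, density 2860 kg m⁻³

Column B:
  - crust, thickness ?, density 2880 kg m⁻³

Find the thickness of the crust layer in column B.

27600 m

Take the compensation level at the base of the deeper column (depth z_c below the surface of column A) and equate Σ ρ_i t_i down to z_c; mantle fills any gap and the z_c terms cancel.
Column A: 2920×2900 + 26700×2860 + (z_c − 29620)×3340
Column B: 421×0 + x×2880 + (z_c − 421 − 0 − x)×3340
The z_c×3340 term appears on both sides and cancels. Collect the known terms of each column as K = Σ(ρt)_known − 3340 × (depth of known layers): K_A = 84830000 − 3340×29620 = −14100800; K_B = 0 − 3340×(421 + 0) = −1406140.
Balance: K_A = K_B − x×(3340 − 2880), so x = (K_B − K_A)/(3340 − 2880) = 12694700/460 = 27600 m.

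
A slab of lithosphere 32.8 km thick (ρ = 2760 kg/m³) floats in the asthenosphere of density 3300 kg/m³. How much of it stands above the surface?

5.37 km

Floating equilibrium: submerged depth d = t ρ_obj/ρ_fluid = 32.8 km × 2760/3300 = 27.43 km.
Freeboard = t − d = 32.8 km − 27.43 km = 5.37 km.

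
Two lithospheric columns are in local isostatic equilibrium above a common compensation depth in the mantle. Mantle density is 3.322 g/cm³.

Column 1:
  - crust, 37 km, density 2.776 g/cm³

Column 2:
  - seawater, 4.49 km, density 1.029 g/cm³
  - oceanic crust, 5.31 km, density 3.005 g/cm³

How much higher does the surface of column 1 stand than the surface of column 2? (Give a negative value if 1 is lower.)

2.48 km

For any compensation level in the mantle, the mantle terms cancel and isostasy reduces to e = (Σt_1 − Σt_2) − (Σ(ρt)_1 − Σ(ρt)_2) / ρ_m.
Σt_1 = 37 km; Σt_2 = 9.8 km; Σ(ρt)_1 = 102.712; Σ(ρt)_2 = 20.57676 (in km·g/cm³).
e = (37 − 9.8) − (102.712 − 20.57676) / 3.322 = 2.48 km.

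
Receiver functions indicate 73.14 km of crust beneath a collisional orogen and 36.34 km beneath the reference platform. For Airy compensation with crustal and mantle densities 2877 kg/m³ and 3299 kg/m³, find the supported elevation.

4.71 km

Excess crust Δ = 73.14 km − 36.34 km = 36.8 km, split between elevation h and root r with h + r = Δ.
Airy balance ρ_c h = (ρ_m − ρ_c) r gives r = h ρ_c/(ρ_m − ρ_c), so h (1 + ρ_c/(ρ_m − ρ_c)) = Δ, i.e. h = Δ (ρ_m − ρ_c)/ρ_m.
h = 36.8 km × 422/3299 = 4.71 km.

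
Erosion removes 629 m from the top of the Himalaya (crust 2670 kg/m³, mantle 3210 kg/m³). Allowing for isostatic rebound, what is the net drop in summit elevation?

106 m

Rebound u = e ρ_c/ρ_m = 629 m × 2670/3210 = 523.2 m.
Net surface drop = e − u = 629 m − 523.2 m = e (ρ_m − ρ_c)/ρ_m = 106 m.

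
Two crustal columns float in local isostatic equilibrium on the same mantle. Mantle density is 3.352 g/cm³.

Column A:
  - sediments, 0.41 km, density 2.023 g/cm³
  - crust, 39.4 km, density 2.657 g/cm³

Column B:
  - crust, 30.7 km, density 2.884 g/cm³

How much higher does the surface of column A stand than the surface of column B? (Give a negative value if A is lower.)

4.05 km

For any compensation level in the mantle, the mantle terms cancel and isostasy reduces to e = (Σt_A − Σt_B) − (Σ(ρt)_A − Σ(ρt)_B) / ρ_m.
Σt_A = 39.81 km; Σt_B = 30.7 km; Σ(ρt)_A = 105.51523; Σ(ρt)_B = 88.5388 (in km·g/cm³).
e = (39.81 − 30.7) − (105.51523 − 88.5388) / 3.352 = 4.05 km.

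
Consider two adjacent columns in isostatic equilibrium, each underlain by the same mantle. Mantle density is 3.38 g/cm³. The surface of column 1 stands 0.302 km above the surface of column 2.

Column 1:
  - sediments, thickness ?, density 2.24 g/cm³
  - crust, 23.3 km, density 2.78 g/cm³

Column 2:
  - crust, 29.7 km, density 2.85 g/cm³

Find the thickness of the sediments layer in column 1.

2.44 km

Take the compensation level at the base of the deeper column (depth z_c below the surface of column 1) and equate Σ ρ_i t_i down to z_c; mantle fills any gap and the z_c terms cancel.
Column 1: x×2.24 + 23.3×2.78 + (z_c − 23.3 − x)×3.38
Column 2: 0.302×0 + 29.7×2.85 + (z_c − 0.302 − 29.7)×3.38
The z_c×3.38 term appears on both sides and cancels. Collect the known terms of each column as K = Σ(ρt)_known − 3.38 × (depth of known layers): K_1 = 64.774 − 3.38×23.3 = −13.98; K_2 = 84.645 − 3.38×(0.302 + 29.7) = −16.76176.
Balance: K_1 − x×(3.38 − 2.24) = K_2, so x = (K_1 − K_2)/(3.38 − 2.24) = 2.78176/1.14 = 2.44 km.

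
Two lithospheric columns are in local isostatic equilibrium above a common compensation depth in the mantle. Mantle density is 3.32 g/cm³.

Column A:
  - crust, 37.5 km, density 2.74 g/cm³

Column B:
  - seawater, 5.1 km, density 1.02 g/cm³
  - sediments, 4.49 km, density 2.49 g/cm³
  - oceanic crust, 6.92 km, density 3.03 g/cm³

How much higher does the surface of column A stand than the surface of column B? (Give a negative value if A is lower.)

For any compensation level in the mantle, the mantle terms cancel and isostasy reduces to e = (Σt_A − Σt_B) − (Σ(ρt)_A − Σ(ρt)_B) / ρ_m.
Σt_A = 37.5 km; Σt_B = 16.51 km; Σ(ρt)_A = 102.75; Σ(ρt)_B = 37.3497 (in km·g/cm³).
e = (37.5 − 16.51) − (102.75 − 37.3497) / 3.32 = 1.29 km.

1.29 km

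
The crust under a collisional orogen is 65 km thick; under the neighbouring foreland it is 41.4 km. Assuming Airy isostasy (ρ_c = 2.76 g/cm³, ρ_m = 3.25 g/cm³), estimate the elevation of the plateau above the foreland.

3.56 km

Excess crust Δ = 65 km − 41.4 km = 23.6 km, split between elevation h and root r with h + r = Δ.
Airy balance ρ_c h = (ρ_m − ρ_c) r gives r = h ρ_c/(ρ_m − ρ_c), so h (1 + ρ_c/(ρ_m − ρ_c)) = Δ, i.e. h = Δ (ρ_m − ρ_c)/ρ_m.
h = 23.6 km × 0.49/3.25 = 3.56 km.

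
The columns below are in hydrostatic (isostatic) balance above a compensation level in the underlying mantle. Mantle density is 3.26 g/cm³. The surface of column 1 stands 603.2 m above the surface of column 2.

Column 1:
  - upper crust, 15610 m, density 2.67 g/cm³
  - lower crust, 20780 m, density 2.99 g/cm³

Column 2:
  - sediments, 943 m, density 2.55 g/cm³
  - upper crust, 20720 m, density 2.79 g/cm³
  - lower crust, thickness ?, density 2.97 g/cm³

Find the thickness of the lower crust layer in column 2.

8430 m

Take the compensation level at the base of the deeper column (depth z_c below the surface of column 1) and equate Σ ρ_i t_i down to z_c; mantle fills any gap and the z_c terms cancel.
Column 1: 15610×2.67 + 20780×2.99 + (z_c − 36390)×3.26
Column 2: 603.2×0 + 943×2.55 + 20720×2.79 + x×2.97 + (z_c − 603.2 − 21663 − x)×3.26
The z_c×3.26 term appears on both sides and cancels. Collect the known terms of each column as K = Σ(ρt)_known − 3.26 × (depth of known layers): K_1 = 103810.9 − 3.26×36390 = −14820.5; K_2 = 60213.45 − 3.26×(603.2 + 21663) = −12374.362.
Balance: K_1 = K_2 − x×(3.26 − 2.97), so x = (K_2 − K_1)/(3.26 − 2.97) = 2446.14/0.29 = 8430 m.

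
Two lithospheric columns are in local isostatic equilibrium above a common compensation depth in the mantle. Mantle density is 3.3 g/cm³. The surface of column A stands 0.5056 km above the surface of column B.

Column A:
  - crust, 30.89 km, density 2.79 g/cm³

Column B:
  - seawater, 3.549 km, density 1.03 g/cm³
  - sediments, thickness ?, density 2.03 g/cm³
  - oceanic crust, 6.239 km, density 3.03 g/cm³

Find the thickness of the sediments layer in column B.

Take the compensation level at the base of the deeper column (depth z_c below the surface of column A) and equate Σ ρ_i t_i down to z_c; mantle fills any gap and the z_c terms cancel.
Column A: 30.89×2.79 + (z_c − 30.89)×3.3
Column B: 0.5056×0 + 3.549×1.03 + x×2.03 + 6.239×3.03 + (z_c − 0.5056 − 9.788 − x)×3.3
The z_c×3.3 term appears on both sides and cancels. Collect the known terms of each column as K = Σ(ρt)_known − 3.3 × (depth of known layers): K_A = 86.1831 − 3.3×30.89 = −15.7539; K_B = 22.55964 − 3.3×(0.5056 + 9.788) = −11.40924.
Balance: K_A = K_B − x×(3.3 − 2.03), so x = (K_B − K_A)/(3.3 − 2.03) = 4.34466/1.27 = 3.42 km.

3.42 km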